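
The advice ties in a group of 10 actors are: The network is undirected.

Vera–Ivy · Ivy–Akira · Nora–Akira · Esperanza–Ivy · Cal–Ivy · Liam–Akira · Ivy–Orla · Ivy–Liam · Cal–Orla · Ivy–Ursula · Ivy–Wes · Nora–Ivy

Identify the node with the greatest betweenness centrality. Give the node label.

Ivy

Unnormalized betweenness of each node: Akira:1/2, Cal:0, Esperanza:0, Ivy:65/2, Liam:0, Nora:0, Orla:0, Ursula:0, Vera:0, Wes:0.
Ivy has the largest value, 65/2, making it the main broker — the node through which the most shortest paths run.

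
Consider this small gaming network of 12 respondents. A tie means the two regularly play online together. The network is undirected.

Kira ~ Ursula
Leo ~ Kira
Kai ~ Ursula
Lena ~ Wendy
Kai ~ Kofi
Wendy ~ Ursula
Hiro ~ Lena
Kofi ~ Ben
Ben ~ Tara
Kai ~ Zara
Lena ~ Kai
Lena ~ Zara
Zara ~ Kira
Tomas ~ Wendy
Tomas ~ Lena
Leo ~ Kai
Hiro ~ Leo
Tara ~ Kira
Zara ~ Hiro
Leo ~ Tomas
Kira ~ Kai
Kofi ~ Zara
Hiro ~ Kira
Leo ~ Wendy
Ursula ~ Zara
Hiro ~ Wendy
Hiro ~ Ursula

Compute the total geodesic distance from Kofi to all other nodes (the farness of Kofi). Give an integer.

21

Distances from Kofi: Ben:1, Hiro:2, Kai:1, Kira:2, Lena:2, Leo:2, Tara:2, Tomas:3, Ursula:2, Wendy:3, Zara:1.
Sum = 1 + 2 + 1 + 2 + 2 + 2 + 2 + 3 + 2 + 3 + 1 = 21.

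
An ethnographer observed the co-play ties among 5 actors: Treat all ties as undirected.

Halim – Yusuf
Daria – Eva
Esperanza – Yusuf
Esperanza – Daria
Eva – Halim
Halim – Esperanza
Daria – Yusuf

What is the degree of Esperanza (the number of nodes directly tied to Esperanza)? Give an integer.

Esperanza is directly tied to Daria, Halim, and Yusuf. That is 3 neighbors, so the degree of Esperanza is 3.

3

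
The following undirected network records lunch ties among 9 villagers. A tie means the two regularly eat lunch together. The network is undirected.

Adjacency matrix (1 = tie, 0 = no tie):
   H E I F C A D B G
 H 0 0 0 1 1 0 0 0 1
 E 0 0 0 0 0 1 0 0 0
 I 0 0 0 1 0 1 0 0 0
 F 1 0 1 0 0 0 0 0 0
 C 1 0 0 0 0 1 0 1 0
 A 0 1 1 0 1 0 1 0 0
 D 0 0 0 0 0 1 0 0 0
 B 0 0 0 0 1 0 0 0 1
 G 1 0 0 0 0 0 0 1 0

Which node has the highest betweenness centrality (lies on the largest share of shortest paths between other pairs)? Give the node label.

A

Unnormalized betweenness of each node: A:15, B:2, C:11, D:0, E:0, F:2, G:1, H:6, I:3.
A has the largest value, 15, making it the main broker — the node through which the most shortest paths run.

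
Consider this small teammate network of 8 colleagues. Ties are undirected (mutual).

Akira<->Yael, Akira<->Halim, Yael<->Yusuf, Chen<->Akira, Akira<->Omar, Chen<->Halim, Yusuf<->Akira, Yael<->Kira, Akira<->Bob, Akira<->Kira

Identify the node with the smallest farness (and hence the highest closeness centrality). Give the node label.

Akira

Farness (sum of distances to all others) for each node — Akira:7, Bob:13, Chen:12, Halim:12, Kira:12, Omar:13, Yael:11, Yusuf:12.
The smallest farness is 7, for Akira, so Akira has the highest closeness.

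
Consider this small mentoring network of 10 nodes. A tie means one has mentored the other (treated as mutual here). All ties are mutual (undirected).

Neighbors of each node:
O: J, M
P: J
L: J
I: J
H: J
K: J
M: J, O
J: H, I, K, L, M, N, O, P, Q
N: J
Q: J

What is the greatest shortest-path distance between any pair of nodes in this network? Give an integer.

2

Eccentricity of each node (its greatest distance to any other): H:2, I:2, J:1, K:2, L:2, M:2, N:2, O:2, P:2, Q:2.
The maximum eccentricity is 2, realized for instance by the pair M–P via M – J – P. So the diameter is 2.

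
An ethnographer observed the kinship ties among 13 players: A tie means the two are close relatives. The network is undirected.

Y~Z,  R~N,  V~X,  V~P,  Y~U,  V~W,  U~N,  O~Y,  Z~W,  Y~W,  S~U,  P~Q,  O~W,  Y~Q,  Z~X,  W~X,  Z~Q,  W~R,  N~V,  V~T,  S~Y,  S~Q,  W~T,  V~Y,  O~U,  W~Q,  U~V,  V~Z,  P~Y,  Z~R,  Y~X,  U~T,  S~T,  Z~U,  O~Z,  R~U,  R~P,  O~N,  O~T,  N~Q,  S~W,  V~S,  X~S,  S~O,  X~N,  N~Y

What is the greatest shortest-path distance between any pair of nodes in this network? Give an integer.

Eccentricity of each node (its greatest distance to any other): N:2, O:2, P:2, Q:2, R:2, S:2, T:2, U:2, V:2, W:2, X:2, Y:2, Z:2.
The maximum eccentricity is 2, realized for instance by the pair W–N via W – O – N. So the diameter is 2.

2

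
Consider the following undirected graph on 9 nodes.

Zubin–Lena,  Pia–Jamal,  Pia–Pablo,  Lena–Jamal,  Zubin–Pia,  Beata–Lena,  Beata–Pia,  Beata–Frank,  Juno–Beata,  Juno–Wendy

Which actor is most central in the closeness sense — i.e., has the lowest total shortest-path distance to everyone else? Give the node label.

Farness (sum of distances to all others) for each node — Beata:12, Frank:19, Jamal:18, Juno:17, Lena:15, Pablo:20, Pia:13, Wendy:24, Zubin:18.
The smallest farness is 12, for Beata, so Beata has the highest closeness.

Beata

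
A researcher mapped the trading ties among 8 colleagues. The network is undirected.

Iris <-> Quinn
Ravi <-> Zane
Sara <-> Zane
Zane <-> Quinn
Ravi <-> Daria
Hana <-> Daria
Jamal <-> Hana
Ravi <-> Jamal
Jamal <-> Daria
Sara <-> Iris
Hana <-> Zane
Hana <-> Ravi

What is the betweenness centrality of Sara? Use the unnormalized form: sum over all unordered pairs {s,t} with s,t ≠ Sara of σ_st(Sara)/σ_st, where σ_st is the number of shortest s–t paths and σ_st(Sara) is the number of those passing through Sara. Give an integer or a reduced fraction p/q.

Pairs whose geodesics pass through Sara — Ravi–Iris: 1/2; Daria–Iris: 2/4; Hana–Iris: 1/2; Jamal–Iris: 2/4; Zane–Iris: 1/2.
All other pairs contribute 0.
Summing the contributions gives betweenness(Sara) = 5/2.

5/2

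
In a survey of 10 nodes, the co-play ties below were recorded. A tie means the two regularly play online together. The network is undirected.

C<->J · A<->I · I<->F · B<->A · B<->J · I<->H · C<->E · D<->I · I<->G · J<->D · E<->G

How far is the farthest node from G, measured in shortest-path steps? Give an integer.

3

Distances from G: A:2, B:3, C:2, D:2, E:1, F:2, H:2, I:1, J:3.
The largest is 3 (to J and B), so the eccentricity of G is 3.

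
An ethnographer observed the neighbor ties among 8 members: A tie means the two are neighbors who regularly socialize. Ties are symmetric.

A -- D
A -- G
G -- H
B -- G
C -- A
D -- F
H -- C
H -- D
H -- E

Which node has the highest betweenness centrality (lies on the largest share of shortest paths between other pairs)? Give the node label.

H

Unnormalized betweenness of each node: A:4, B:0, C:2/3, D:20/3, E:0, F:0, G:20/3, H:10.
H has the largest value, 10, making it the main broker — the node through which the most shortest paths run.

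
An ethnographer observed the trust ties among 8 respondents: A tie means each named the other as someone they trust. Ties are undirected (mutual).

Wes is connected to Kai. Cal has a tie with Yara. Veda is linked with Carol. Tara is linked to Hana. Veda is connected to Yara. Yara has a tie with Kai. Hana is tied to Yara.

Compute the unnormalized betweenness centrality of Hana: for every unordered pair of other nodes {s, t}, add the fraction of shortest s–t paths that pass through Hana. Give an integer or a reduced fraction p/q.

6

Pairs whose geodesics pass through Hana — Kai–Tara: 1; Carol–Tara: 1; Cal–Tara: 1; Wes–Tara: 1; Tara–Veda: 1; Tara–Yara: 1.
All other pairs contribute 0.
Summing the contributions gives betweenness(Hana) = 6.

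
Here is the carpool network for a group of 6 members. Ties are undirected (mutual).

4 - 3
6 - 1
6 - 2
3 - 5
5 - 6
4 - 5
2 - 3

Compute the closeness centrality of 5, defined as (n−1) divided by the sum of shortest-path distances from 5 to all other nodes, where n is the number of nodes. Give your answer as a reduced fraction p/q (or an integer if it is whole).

Distances from 5: 1:2, 2:2, 3:1, 4:1, 6:1. Sum = 7.
n = 6, so closeness = 5/7.

5/7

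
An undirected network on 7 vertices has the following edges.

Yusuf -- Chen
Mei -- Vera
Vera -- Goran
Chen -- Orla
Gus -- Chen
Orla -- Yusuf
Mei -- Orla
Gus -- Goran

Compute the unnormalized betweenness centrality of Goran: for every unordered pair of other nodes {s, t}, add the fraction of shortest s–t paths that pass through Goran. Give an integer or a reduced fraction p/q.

Pairs whose geodesics pass through Goran — Gus–Mei: 1/2; Gus–Vera: 1; Chen–Vera: 1/2.
All other pairs contribute 0.
Summing the contributions gives betweenness(Goran) = 2.

2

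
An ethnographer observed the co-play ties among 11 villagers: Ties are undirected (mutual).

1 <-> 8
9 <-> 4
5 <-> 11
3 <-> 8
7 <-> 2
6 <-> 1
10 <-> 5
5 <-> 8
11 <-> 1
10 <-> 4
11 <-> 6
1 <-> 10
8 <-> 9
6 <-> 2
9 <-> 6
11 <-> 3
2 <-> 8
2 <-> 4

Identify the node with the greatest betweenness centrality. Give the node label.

2

Unnormalized betweenness of each node: 1:41/12, 2:133/12, 3:1/3, 4:11/3, 5:25/12, 6:17/3, 7:0, 8:11, 9:25/12, 10:17/6, 11:23/6.
2 has the largest value, 133/12, making it the main broker — the node through which the most shortest paths run.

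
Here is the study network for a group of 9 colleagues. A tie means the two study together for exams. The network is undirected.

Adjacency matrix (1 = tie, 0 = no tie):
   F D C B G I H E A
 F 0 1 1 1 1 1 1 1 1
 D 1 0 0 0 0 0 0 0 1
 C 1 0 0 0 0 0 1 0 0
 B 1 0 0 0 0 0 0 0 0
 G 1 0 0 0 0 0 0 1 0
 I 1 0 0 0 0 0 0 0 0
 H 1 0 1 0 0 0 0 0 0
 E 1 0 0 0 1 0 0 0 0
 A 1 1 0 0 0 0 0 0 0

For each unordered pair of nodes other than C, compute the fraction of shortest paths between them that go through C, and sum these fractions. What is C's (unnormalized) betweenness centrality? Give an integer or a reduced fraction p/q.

No shortest path between any pair of other nodes passes through C.
Summing the contributions gives betweenness(C) = 0.

0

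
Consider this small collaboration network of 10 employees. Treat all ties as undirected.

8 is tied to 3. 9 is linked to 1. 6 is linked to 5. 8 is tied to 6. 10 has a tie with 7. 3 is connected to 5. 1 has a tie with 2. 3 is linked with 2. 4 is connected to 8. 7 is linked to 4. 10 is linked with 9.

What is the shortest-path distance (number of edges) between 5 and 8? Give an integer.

2

One shortest route is 5 – 6 – 8, which uses 2 edges, and 5 and 8 are not directly tied, so nothing shorter exists. So d(5,8) = 2.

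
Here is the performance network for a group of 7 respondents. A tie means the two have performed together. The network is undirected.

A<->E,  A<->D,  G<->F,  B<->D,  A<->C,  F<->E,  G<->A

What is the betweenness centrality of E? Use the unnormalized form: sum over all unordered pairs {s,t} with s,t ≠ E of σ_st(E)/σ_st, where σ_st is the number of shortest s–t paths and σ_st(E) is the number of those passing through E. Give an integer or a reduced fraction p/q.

Pairs whose geodesics pass through E — C–F: 1/2; B–F: 1/2; F–A: 1/2; F–D: 1/2.
All other pairs contribute 0.
Summing the contributions gives betweenness(E) = 2.

2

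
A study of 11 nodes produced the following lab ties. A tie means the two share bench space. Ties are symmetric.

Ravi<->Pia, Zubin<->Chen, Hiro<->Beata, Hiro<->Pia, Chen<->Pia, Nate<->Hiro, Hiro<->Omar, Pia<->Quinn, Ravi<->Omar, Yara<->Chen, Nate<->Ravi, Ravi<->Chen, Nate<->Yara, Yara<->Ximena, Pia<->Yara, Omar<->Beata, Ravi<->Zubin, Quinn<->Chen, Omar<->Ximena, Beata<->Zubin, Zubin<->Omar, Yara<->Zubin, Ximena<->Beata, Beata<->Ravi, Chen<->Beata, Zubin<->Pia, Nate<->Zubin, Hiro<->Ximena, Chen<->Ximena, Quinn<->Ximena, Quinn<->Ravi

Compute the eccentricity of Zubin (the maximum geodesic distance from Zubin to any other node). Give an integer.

2

Distances from Zubin: Beata:1, Chen:1, Hiro:2, Nate:1, Omar:1, Pia:1, Quinn:2, Ravi:1, Ximena:2, Yara:1.
The largest is 2 (to Hiro, Ximena, and Quinn), so the eccentricity of Zubin is 2.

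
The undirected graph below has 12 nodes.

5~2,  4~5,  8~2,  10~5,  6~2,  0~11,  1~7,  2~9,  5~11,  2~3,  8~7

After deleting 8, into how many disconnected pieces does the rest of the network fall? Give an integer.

2

Without 8, the remaining ties split the others into: {0, 2, 3, 4, 5, 6, 9, 10, 11}; {1, 7}.
That's 2 separate components.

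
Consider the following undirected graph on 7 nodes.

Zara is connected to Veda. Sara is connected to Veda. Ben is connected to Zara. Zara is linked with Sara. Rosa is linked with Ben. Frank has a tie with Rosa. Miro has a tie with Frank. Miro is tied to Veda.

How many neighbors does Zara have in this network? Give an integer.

Zara is directly tied to Ben, Sara, and Veda. That is 3 neighbors, so the degree of Zara is 3.

3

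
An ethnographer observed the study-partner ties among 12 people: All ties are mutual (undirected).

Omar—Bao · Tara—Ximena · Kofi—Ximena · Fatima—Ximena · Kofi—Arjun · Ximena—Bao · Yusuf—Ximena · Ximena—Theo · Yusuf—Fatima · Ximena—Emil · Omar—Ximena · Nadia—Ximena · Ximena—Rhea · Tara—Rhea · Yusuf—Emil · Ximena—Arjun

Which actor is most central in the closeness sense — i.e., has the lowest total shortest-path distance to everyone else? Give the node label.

Farness (sum of distances to all others) for each node — Arjun:20, Bao:20, Emil:20, Fatima:20, Kofi:20, Nadia:21, Omar:20, Rhea:20, Tara:20, Theo:21, Ximena:11, Yusuf:19.
The smallest farness is 11, for Ximena, so Ximena has the highest closeness.

Ximena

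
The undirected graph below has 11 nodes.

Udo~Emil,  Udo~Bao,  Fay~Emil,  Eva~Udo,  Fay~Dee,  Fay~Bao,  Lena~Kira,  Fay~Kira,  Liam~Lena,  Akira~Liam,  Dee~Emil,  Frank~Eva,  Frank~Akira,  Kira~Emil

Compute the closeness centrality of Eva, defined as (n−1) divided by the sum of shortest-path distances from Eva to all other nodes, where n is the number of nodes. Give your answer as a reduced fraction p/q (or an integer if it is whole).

Distances from Eva: Akira:2, Bao:2, Dee:3, Emil:2, Fay:3, Frank:1, Kira:3, Lena:4, Liam:3, Udo:1. Sum = 24.
n = 11, so closeness = 10/24 = 5/12.

5/12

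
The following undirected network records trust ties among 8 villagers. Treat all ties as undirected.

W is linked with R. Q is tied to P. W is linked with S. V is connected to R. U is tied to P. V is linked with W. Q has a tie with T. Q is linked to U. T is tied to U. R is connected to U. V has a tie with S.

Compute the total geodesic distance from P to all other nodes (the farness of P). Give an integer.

16

Distances from P: Q:1, R:2, S:4, T:2, U:1, V:3, W:3.
Sum = 1 + 2 + 4 + 2 + 1 + 3 + 3 = 16.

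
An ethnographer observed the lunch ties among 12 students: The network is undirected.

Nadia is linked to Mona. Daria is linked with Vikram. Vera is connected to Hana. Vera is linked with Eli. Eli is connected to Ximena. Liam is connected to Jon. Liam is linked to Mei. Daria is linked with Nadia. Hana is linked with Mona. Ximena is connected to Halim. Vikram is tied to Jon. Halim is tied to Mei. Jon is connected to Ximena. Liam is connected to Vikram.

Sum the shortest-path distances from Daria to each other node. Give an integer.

Distances from Daria: Eli:4, Halim:4, Hana:3, Jon:2, Liam:2, Mei:3, Mona:2, Nadia:1, Vera:4, Vikram:1, Ximena:3.
Sum = 4 + 4 + 3 + 2 + 2 + 3 + 2 + 1 + 4 + 1 + 3 = 29.

29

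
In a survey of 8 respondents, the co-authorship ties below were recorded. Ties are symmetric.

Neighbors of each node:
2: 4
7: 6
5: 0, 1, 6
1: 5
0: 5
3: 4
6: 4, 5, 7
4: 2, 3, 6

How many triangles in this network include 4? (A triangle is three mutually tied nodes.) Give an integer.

4's neighbors are 2, 3, and 6, but none of them are tied to each other, so no triangle contains 4.

0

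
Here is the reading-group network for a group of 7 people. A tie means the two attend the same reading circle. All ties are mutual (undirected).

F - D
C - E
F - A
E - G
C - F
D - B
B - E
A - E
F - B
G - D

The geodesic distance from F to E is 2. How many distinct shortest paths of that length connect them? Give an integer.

3

The shortest distance is 2. The length-2 paths are: F–B–E; F–A–E; F–C–E.
That gives 3 distinct shortest paths.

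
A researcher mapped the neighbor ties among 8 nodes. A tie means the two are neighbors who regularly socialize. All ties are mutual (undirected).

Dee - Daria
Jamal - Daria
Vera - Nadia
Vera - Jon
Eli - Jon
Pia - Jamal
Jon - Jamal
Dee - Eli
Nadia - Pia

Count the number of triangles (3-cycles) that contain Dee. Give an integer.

0

Dee's neighbors are Daria and Eli, but none of them are tied to each other, so no triangle contains Dee.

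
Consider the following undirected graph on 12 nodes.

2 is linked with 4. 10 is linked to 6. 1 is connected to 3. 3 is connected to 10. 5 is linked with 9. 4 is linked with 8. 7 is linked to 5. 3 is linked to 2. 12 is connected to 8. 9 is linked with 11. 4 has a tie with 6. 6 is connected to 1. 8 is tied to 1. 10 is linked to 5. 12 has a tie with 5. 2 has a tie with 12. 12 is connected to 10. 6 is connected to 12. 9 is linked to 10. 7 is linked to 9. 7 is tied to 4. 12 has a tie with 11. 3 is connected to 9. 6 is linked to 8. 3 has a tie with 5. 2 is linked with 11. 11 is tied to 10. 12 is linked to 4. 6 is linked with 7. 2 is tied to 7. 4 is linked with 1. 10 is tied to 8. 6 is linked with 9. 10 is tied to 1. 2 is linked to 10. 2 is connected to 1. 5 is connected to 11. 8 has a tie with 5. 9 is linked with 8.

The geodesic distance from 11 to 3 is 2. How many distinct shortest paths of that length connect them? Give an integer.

4

The shortest distance is 2. The length-2 paths are: 11–10–3; 11–5–3; 11–2–3; 11–9–3.
That gives 4 distinct shortest paths.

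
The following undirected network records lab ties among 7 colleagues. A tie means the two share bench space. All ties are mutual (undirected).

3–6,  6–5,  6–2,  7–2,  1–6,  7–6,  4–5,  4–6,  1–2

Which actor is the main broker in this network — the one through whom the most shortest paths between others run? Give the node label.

6

Unnormalized betweenness of each node: 1:0, 2:1/2, 3:0, 4:0, 5:0, 6:23/2, 7:0.
6 has the largest value, 23/2, making it the main broker — the node through which the most shortest paths run.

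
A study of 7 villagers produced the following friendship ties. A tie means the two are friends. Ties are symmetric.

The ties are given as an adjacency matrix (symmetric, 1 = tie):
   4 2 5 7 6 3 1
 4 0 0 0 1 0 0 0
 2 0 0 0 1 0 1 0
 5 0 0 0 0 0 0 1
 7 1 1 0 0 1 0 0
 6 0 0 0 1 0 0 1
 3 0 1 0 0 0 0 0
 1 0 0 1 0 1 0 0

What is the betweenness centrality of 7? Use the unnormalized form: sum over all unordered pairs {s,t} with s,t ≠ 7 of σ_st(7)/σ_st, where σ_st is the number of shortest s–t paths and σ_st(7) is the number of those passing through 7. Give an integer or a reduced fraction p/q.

Pairs whose geodesics pass through 7 — 4–2: 1; 4–5: 1; 4–6: 1; 4–3: 1; 4–1: 1; 2–5: 1; 2–6: 1; 2–1: 1; 5–3: 1; 6–3: 1; 3–1: 1.
All other pairs contribute 0.
Summing the contributions gives betweenness(7) = 11.

11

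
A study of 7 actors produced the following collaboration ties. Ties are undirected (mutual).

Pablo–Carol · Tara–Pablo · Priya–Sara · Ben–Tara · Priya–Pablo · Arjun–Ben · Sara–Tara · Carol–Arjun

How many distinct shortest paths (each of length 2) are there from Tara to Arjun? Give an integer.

1

The shortest distance is 2, and the only length-2 path is Tara–Ben–Arjun. So there is exactly 1 shortest path.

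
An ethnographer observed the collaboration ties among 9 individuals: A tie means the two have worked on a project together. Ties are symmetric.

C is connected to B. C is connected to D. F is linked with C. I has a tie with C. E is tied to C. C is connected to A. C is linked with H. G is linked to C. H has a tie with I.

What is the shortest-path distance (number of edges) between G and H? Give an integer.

2

One shortest route is G – C – H, which uses 2 edges, and G and H are not directly tied, so nothing shorter exists. So d(G,H) = 2.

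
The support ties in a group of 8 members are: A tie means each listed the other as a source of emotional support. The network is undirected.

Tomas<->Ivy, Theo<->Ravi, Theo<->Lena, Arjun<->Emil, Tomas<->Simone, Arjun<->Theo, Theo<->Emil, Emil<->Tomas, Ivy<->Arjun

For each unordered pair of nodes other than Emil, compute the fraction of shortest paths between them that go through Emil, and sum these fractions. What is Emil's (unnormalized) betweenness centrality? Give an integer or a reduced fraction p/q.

7

Pairs whose geodesics pass through Emil — Theo–Simone: 1; Theo–Tomas: 1; Lena–Simone: 1; Lena–Tomas: 1; Ravi–Simone: 1; Ravi–Tomas: 1; Simone–Arjun: 1/2; Arjun–Tomas: 1/2.
All other pairs contribute 0.
Summing the contributions gives betweenness(Emil) = 7.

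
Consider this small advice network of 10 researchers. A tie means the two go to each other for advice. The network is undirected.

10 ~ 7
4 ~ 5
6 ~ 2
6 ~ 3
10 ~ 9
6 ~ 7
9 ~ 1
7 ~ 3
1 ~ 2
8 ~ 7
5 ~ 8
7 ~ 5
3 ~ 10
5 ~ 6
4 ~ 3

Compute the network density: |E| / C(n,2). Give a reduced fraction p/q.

1/3

There are 15 edges and 10 nodes, so the maximum possible is C(10,2) = 45.
Density = 15/45 = 1/3.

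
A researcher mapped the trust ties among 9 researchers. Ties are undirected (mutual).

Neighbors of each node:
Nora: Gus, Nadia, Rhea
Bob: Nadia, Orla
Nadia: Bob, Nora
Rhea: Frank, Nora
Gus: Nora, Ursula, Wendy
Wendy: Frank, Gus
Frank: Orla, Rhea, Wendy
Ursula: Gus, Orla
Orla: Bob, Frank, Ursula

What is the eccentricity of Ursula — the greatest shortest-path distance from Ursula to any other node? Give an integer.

3

Distances from Ursula: Bob:2, Frank:2, Gus:1, Nadia:3, Nora:2, Orla:1, Rhea:3, Wendy:2.
The largest is 3 (to Rhea and Nadia), so the eccentricity of Ursula is 3.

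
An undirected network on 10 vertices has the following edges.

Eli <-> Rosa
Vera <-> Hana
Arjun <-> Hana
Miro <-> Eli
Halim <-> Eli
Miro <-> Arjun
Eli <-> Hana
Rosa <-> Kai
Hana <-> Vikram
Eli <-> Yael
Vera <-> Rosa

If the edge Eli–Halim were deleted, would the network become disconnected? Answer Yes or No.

Without the Eli–Halim edge there is no alternate route between Eli and Halim, so the network disconnects. It is a bridge.

Yes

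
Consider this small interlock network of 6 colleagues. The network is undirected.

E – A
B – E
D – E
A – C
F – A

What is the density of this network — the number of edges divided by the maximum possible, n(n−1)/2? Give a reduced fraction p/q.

There are 5 edges and 6 nodes, so the maximum possible is C(6,2) = 15.
Density = 5/15 = 1/3.

1/3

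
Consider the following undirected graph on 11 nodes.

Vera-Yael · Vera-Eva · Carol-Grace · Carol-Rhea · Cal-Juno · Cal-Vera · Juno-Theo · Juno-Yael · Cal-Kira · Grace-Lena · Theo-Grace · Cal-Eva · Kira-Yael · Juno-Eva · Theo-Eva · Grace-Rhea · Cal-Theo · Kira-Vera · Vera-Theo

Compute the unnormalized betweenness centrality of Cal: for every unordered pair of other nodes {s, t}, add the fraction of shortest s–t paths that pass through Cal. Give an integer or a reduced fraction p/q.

15/4

Pairs whose geodesics pass through Cal — Lena–Kira: 1/2; Grace–Kira: 1/2; Carol–Kira: 1/2; Rhea–Kira: 1/2; Kira–Eva: 1/2; Kira–Juno: 1/2; Kira–Theo: 1/2; Vera–Juno: 1/4.
All other pairs contribute 0.
Summing the contributions gives betweenness(Cal) = 15/4.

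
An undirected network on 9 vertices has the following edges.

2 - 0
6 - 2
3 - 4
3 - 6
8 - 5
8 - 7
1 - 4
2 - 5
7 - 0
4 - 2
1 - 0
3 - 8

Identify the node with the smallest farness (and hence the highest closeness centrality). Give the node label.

2

Farness (sum of distances to all others) for each node — 0:14, 1:17, 2:12, 3:14, 4:14, 5:15, 6:16, 7:16, 8:14.
The smallest farness is 12, for 2, so 2 has the highest closeness.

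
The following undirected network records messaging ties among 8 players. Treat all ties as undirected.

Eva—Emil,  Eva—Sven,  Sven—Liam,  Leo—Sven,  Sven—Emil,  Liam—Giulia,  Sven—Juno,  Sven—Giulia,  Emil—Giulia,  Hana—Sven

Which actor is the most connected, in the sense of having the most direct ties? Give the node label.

Sven

Degrees — Emil:3, Eva:2, Giulia:3, Hana:1, Juno:1, Leo:1, Liam:2, Sven:7.
The maximum is 7, attained only by Sven.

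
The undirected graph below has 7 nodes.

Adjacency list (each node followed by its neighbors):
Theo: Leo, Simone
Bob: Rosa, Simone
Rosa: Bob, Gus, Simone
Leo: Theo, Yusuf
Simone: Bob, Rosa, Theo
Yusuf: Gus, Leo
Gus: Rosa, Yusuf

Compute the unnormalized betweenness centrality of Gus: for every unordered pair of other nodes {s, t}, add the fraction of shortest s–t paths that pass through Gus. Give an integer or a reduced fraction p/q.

3

Pairs whose geodesics pass through Gus — Yusuf–Simone: 1/2; Yusuf–Bob: 1; Yusuf–Rosa: 1; Leo–Rosa: 1/2.
All other pairs contribute 0.
Summing the contributions gives betweenness(Gus) = 3.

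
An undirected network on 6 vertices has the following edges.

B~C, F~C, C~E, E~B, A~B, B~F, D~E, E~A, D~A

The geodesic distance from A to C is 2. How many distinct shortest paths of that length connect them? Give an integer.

The shortest distance is 2. The length-2 paths are: A–E–C; A–B–C.
That gives 2 distinct shortest paths.

2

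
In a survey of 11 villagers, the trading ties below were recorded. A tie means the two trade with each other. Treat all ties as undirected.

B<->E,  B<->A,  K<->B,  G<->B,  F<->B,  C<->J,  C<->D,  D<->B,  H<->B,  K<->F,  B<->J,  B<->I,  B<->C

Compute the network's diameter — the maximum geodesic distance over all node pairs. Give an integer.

Eccentricity of each node (its greatest distance to any other): A:2, B:1, C:2, D:2, E:2, F:2, G:2, H:2, I:2, J:2, K:2.
The maximum eccentricity is 2, realized for instance by the pair H–G via H – B – G. So the diameter is 2.

2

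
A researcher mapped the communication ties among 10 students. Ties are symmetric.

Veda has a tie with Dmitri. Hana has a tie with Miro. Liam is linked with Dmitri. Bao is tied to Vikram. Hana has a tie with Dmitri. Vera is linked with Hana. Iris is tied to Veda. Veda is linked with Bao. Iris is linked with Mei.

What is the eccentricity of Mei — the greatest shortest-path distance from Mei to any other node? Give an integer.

5

Distances from Mei: Bao:3, Dmitri:3, Hana:4, Iris:1, Liam:4, Miro:5, Veda:2, Vera:5, Vikram:4.
The largest is 5 (to Vera and Miro), so the eccentricity of Mei is 5.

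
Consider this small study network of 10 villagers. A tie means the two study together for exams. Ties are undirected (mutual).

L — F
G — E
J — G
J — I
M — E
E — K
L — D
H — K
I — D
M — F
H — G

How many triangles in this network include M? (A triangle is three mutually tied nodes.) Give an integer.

0

M's neighbors are E and F, but none of them are tied to each other, so no triangle contains M.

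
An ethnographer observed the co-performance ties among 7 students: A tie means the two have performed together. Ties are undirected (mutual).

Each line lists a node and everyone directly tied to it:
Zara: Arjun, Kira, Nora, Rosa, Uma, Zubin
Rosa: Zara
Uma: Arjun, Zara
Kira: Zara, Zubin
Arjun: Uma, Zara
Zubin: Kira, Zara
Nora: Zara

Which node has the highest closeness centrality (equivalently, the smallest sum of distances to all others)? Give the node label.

Zara

Farness (sum of distances to all others) for each node — Arjun:10, Kira:10, Nora:11, Rosa:11, Uma:10, Zara:6, Zubin:10.
The smallest farness is 6, for Zara, so Zara has the highest closeness.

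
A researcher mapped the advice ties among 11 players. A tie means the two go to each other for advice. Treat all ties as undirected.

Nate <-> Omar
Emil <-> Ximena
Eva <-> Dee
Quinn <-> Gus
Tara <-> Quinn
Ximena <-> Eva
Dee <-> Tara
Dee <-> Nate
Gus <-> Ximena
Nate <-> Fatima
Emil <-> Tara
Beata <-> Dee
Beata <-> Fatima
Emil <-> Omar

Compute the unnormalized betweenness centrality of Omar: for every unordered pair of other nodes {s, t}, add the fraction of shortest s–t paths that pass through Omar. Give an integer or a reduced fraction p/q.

Pairs whose geodesics pass through Omar — Fatima–Emil: 1; Fatima–Gus: 1/5; Fatima–Ximena: 1/3; Nate–Emil: 1; Nate–Gus: 1/3; Nate–Ximena: 1/2.
All other pairs contribute 0.
Summing the contributions gives betweenness(Omar) = 101/30.

101/30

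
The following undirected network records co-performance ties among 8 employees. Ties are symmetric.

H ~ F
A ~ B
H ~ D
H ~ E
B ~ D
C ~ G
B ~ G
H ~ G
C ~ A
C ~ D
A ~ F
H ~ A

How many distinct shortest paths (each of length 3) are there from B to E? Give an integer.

The shortest distance is 3. The length-3 paths are: B–D–H–E; B–G–H–E; B–A–H–E.
That gives 3 distinct shortest paths.

3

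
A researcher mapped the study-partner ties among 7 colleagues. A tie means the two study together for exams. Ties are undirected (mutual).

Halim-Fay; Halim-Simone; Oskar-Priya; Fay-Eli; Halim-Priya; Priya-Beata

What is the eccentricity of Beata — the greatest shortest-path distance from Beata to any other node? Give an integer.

Distances from Beata: Eli:4, Fay:3, Halim:2, Oskar:2, Priya:1, Simone:3.
The largest is 4 (to Eli), so the eccentricity of Beata is 4.

4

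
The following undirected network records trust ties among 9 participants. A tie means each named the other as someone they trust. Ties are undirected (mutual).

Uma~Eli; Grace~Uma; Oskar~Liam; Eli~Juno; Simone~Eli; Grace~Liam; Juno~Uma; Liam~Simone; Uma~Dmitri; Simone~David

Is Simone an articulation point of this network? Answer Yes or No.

Yes

Removing Simone leaves {Dmitri, Eli, Grace, Juno, Liam, Oskar, and Uma} with no path to {David}, so the network splits into 2 components. Simone is a cut vertex.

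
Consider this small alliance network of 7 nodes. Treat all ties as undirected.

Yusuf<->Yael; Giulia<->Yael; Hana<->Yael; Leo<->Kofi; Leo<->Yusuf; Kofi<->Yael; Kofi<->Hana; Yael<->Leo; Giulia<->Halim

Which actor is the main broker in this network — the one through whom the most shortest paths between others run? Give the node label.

Yael

Unnormalized betweenness of each node: Giulia:5, Halim:0, Hana:0, Kofi:1/2, Leo:1/2, Yael:10, Yusuf:0.
Yael has the largest value, 10, making it the main broker — the node through which the most shortest paths run.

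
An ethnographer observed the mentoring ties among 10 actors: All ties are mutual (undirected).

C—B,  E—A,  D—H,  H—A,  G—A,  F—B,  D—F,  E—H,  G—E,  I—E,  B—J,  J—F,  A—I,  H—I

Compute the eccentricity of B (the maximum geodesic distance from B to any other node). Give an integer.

5

Distances from B: A:4, C:1, D:2, E:4, F:1, G:5, H:3, I:4, J:1.
The largest is 5 (to G), so the eccentricity of B is 5.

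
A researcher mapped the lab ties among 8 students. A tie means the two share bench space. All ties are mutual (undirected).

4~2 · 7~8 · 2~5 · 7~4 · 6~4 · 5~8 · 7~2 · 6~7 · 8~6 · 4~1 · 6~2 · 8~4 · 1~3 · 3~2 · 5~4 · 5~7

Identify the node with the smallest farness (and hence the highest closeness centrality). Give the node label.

Farness (sum of distances to all others) for each node — 1:12, 2:9, 3:13, 4:8, 5:10, 6:10, 7:9, 8:11.
The smallest farness is 8, for 4, so 4 has the highest closeness.

4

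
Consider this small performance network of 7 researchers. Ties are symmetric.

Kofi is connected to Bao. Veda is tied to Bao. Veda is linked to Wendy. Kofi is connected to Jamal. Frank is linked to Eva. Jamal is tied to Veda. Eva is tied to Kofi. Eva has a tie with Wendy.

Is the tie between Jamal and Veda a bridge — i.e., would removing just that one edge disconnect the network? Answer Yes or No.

No

Even without that edge, Jamal still reaches Veda via Jamal – Kofi – Bao – Veda, so the network stays connected. Not a bridge.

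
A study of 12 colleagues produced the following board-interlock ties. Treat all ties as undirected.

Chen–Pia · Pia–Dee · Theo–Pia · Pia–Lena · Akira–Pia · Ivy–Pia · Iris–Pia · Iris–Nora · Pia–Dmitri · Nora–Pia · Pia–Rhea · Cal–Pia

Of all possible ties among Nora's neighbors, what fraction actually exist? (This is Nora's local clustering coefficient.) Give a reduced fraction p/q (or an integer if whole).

1

Nora's neighbors: Iris and Pia (k = 2).
Possible neighbor pairs: C(2,2) = 1. Edges among them: Iris–Pia → e = 1.
Clustering(Nora) = 1/1.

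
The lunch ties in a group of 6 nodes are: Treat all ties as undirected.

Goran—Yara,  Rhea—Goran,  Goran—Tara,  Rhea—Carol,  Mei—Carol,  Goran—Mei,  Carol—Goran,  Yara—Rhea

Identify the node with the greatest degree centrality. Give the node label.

Degrees — Carol:3, Goran:5, Mei:2, Rhea:3, Tara:1, Yara:2.
The maximum is 5, attained only by Goran.

Goran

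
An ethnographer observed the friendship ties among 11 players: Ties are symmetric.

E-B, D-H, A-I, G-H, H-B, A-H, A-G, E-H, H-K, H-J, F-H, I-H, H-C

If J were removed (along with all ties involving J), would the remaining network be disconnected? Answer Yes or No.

Even without J, every remaining node can still reach every other (the residual graph is connected), so J is not a cut vertex.

No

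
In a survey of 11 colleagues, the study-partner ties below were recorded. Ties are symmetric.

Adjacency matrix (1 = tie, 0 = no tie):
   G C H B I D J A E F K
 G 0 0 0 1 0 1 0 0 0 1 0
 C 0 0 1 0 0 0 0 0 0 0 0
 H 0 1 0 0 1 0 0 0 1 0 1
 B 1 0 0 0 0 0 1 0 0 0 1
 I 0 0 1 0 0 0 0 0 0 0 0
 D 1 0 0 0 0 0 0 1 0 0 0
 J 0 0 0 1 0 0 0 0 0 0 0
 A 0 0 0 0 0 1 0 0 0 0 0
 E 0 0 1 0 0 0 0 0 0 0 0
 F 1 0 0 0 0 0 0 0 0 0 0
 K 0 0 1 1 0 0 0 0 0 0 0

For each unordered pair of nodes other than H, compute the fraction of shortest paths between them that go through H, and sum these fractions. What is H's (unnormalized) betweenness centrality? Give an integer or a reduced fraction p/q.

Pairs whose geodesics pass through H — G–C: 1; G–I: 1; G–E: 1; C–B: 1; C–I: 1; C–D: 1; C–J: 1; C–A: 1; C–E: 1; C–F: 1; C–K: 1; B–I: 1; B–E: 1; I–D: 1 … (+10 more pairs).
All other pairs contribute 0.
Summing the contributions gives betweenness(H) = 24.

24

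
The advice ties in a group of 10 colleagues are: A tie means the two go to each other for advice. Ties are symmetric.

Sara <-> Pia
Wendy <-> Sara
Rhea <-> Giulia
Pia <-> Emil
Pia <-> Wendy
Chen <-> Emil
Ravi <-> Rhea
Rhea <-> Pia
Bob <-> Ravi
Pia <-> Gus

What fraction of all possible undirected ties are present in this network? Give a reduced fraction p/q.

There are 10 edges and 10 nodes, so the maximum possible is C(10,2) = 45.
Density = 10/45 = 2/9.

2/9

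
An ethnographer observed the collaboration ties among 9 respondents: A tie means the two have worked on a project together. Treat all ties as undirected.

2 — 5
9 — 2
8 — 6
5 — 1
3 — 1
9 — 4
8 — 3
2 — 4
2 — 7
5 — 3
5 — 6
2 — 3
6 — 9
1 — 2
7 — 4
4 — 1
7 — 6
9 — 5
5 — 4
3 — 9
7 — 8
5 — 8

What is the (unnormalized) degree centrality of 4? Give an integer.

4 is directly tied to 1, 2, 5, 7, and 9. That is 5 neighbors, so the degree of 4 is 5.

5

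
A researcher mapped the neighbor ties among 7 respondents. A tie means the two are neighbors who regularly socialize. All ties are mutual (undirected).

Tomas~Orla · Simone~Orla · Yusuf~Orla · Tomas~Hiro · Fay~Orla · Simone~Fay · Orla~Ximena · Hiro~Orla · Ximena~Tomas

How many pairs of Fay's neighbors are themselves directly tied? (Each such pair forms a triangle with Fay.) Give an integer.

Fay's neighbors: Orla and Simone.
Neighbor pairs that are themselves tied: Fay–Orla–Simone. Each forms one triangle with Fay, for 1 in total.

1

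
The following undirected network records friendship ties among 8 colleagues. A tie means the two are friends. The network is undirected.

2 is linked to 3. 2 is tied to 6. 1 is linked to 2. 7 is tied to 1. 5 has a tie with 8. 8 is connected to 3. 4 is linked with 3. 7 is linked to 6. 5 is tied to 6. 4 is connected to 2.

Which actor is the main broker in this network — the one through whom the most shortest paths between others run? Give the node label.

Unnormalized betweenness of each node: 1:3/2, 2:17/2, 3:7/2, 4:0, 5:2, 6:6, 7:1, 8:3/2.
2 has the largest value, 17/2, making it the main broker — the node through which the most shortest paths run.

2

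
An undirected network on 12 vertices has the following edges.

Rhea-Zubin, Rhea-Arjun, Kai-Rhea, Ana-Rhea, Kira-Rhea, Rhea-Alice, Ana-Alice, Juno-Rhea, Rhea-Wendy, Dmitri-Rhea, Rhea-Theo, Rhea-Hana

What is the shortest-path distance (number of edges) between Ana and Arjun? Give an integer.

One shortest route is Ana – Rhea – Arjun, which uses 2 edges, and Ana and Arjun are not directly tied, so nothing shorter exists. So d(Ana,Arjun) = 2.

2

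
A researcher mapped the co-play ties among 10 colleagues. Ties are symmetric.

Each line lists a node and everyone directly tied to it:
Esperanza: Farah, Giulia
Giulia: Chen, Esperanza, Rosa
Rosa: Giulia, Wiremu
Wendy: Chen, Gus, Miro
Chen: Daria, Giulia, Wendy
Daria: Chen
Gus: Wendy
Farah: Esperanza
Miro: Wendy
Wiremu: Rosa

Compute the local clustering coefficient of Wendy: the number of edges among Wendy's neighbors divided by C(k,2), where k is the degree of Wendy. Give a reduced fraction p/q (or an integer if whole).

0

Wendy's neighbors: Chen, Gus, and Miro (k = 3).
Possible neighbor pairs: C(3,2) = 3. Edges among them: none → e = 0.
Clustering(Wendy) = 0/3 = 0.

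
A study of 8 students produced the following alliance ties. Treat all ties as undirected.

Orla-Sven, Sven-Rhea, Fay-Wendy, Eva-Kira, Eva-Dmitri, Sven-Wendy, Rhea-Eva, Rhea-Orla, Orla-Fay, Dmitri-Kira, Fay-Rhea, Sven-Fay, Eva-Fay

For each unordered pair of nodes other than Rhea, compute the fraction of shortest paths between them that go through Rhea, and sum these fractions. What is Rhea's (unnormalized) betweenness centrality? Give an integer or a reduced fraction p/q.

3

Pairs whose geodesics pass through Rhea — Sven–Dmitri: 1/2; Sven–Kira: 1/2; Sven–Eva: 1/2; Orla–Dmitri: 1/2; Orla–Kira: 1/2; Orla–Eva: 1/2.
All other pairs contribute 0.
Summing the contributions gives betweenness(Rhea) = 3.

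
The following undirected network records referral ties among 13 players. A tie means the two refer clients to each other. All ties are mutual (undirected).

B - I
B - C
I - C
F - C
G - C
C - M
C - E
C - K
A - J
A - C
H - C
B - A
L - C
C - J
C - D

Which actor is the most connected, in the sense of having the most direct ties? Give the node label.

Degrees — A:3, B:3, C:12, D:1, E:1, F:1, G:1, H:1, I:2, J:2, K:1, L:1, M:1.
The maximum is 12, attained only by C.

C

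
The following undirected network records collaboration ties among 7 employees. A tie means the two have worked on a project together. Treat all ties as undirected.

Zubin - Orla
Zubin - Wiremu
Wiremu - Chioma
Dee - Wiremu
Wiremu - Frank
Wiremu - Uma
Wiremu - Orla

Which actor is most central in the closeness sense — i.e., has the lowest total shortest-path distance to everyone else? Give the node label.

Wiremu

Farness (sum of distances to all others) for each node — Chioma:11, Dee:11, Frank:11, Orla:10, Uma:11, Wiremu:6, Zubin:10.
The smallest farness is 6, for Wiremu, so Wiremu has the highest closeness.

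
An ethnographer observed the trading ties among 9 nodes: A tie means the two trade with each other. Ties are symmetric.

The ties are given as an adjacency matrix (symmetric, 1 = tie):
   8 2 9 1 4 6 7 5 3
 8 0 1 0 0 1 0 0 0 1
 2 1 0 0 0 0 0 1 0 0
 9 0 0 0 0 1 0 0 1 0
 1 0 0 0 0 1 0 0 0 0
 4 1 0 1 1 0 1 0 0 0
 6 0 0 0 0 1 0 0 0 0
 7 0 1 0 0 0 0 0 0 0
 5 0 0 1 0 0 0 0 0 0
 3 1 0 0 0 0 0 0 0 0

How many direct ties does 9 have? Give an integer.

2

9 is directly tied to 4 and 5. That is 2 neighbors, so the degree of 9 is 2.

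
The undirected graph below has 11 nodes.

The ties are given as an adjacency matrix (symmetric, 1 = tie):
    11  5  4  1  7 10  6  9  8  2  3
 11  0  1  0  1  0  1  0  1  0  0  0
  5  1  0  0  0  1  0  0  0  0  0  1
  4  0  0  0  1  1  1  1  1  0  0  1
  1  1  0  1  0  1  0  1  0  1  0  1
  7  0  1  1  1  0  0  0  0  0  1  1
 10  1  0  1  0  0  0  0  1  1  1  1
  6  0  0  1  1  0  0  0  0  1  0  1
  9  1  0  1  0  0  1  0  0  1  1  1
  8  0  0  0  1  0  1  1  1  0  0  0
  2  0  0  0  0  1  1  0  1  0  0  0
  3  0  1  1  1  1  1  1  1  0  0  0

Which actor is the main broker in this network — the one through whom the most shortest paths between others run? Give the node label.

Unnormalized betweenness of each node: 1:341/72, 2:2/3, 3:35/6, 4:5/2, 5:3/4, 6:5/8, 7:95/24, 8:25/18, 9:11/3, 10:11/3, 11:53/24.
3 has the largest value, 35/6, making it the main broker — the node through which the most shortest paths run.

3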